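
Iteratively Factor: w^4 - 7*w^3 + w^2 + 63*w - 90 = (w - 3)*(w^3 - 4*w^2 - 11*w + 30) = (w - 5)*(w - 3)*(w^2 + w - 6) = (w - 5)*(w - 3)*(w - 2)*(w + 3)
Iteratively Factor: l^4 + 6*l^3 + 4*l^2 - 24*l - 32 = (l - 2)*(l^3 + 8*l^2 + 20*l + 16) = (l - 2)*(l + 2)*(l^2 + 6*l + 8) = (l - 2)*(l + 2)^2*(l + 4)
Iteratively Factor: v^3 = (v)*(v^2) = v^2*(v)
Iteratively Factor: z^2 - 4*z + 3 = (z - 1)*(z - 3)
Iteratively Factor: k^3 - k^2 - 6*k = (k)*(k^2 - k - 6) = k*(k + 2)*(k - 3)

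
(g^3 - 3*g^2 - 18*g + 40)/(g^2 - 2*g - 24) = (g^2 - 7*g + 10)/(g - 6)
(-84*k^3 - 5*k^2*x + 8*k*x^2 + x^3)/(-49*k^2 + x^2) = (-12*k^2 + k*x + x^2)/(-7*k + x)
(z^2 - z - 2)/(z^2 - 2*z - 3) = (z - 2)/(z - 3)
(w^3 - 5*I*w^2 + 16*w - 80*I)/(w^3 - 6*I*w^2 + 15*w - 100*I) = (w - 4*I)/(w - 5*I)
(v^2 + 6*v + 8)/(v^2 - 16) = (v + 2)/(v - 4)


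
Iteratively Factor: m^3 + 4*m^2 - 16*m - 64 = (m + 4)*(m^2 - 16) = (m - 4)*(m + 4)*(m + 4)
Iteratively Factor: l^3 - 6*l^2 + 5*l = (l)*(l^2 - 6*l + 5) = l*(l - 1)*(l - 5)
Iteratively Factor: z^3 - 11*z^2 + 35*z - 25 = (z - 1)*(z^2 - 10*z + 25) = (z - 5)*(z - 1)*(z - 5)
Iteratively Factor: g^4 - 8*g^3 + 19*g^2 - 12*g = (g)*(g^3 - 8*g^2 + 19*g - 12) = g*(g - 4)*(g^2 - 4*g + 3) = g*(g - 4)*(g - 1)*(g - 3)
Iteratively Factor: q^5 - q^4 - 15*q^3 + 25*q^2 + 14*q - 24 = (q - 2)*(q^4 + q^3 - 13*q^2 - q + 12) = (q - 3)*(q - 2)*(q^3 + 4*q^2 - q - 4) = (q - 3)*(q - 2)*(q + 4)*(q^2 - 1) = (q - 3)*(q - 2)*(q + 1)*(q + 4)*(q - 1)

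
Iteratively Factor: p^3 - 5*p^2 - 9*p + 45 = (p + 3)*(p^2 - 8*p + 15) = (p - 3)*(p + 3)*(p - 5)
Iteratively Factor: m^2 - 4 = (m - 2)*(m + 2)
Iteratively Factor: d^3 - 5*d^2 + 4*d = (d - 1)*(d^2 - 4*d) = (d - 4)*(d - 1)*(d)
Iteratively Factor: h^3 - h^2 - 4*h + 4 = (h + 2)*(h^2 - 3*h + 2) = (h - 2)*(h + 2)*(h - 1)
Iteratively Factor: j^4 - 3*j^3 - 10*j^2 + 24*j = (j + 3)*(j^3 - 6*j^2 + 8*j) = (j - 2)*(j + 3)*(j^2 - 4*j) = j*(j - 2)*(j + 3)*(j - 4)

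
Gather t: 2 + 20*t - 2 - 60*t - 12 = -40*t - 12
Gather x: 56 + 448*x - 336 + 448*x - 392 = 896*x - 672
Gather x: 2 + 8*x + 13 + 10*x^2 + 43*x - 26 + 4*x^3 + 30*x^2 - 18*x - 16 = 4*x^3 + 40*x^2 + 33*x - 27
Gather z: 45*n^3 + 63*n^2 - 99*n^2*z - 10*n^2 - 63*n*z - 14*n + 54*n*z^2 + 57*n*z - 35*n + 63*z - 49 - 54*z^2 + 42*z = 45*n^3 + 53*n^2 - 49*n + z^2*(54*n - 54) + z*(-99*n^2 - 6*n + 105) - 49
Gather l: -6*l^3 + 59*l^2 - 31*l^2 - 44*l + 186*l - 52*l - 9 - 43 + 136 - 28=-6*l^3 + 28*l^2 + 90*l + 56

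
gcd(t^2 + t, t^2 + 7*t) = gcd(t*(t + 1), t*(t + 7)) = t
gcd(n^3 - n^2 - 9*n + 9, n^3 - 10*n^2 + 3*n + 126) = n + 3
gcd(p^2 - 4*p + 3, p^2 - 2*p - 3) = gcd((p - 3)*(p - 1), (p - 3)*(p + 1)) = p - 3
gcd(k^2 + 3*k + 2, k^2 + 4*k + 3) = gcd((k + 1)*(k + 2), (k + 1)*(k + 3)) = k + 1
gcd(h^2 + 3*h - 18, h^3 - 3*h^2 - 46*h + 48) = h + 6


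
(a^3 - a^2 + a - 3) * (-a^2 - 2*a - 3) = -a^5 - a^4 - 2*a^3 + 4*a^2 + 3*a + 9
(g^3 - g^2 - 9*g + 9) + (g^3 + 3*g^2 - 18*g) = 2*g^3 + 2*g^2 - 27*g + 9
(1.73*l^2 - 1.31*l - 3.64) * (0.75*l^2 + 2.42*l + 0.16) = 1.2975*l^4 + 3.2041*l^3 - 5.6234*l^2 - 9.0184*l - 0.5824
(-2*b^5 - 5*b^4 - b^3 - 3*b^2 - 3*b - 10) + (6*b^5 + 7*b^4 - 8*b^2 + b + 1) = 4*b^5 + 2*b^4 - b^3 - 11*b^2 - 2*b - 9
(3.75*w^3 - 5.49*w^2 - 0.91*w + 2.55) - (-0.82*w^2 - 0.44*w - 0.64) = 3.75*w^3 - 4.67*w^2 - 0.47*w + 3.19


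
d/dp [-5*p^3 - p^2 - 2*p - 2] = -15*p^2 - 2*p - 2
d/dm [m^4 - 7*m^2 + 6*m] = 4*m^3 - 14*m + 6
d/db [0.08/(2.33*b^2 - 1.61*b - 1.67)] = (0.1288 - 0.3728*b)/(-2.33*b^2 + 1.61*b + 1.67)^2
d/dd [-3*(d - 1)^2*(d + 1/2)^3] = -15*d^4 + 6*d^3 + 45*d^2/4 - 3*d/4 - 3/2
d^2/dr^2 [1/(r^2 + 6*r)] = 2*(-r*(r + 6) + 4*(r + 3)^2)/(r^3*(r + 6)^3)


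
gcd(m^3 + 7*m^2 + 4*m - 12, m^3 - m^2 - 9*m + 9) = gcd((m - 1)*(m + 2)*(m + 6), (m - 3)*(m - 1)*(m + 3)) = m - 1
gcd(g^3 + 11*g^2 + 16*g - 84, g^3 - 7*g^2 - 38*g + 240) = g + 6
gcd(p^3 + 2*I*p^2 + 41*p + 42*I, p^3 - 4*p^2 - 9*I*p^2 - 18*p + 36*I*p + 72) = p - 6*I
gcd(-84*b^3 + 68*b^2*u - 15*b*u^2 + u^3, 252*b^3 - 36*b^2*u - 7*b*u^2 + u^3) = 42*b^2 - 13*b*u + u^2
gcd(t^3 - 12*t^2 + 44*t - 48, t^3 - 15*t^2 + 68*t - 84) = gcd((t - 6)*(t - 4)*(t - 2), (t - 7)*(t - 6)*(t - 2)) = t^2 - 8*t + 12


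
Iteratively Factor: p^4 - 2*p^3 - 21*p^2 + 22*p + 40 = (p + 4)*(p^3 - 6*p^2 + 3*p + 10) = (p + 1)*(p + 4)*(p^2 - 7*p + 10) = (p - 2)*(p + 1)*(p + 4)*(p - 5)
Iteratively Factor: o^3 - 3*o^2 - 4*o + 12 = (o + 2)*(o^2 - 5*o + 6) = (o - 2)*(o + 2)*(o - 3)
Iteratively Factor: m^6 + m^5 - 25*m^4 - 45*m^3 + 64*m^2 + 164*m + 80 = (m - 2)*(m^5 + 3*m^4 - 19*m^3 - 83*m^2 - 102*m - 40) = (m - 2)*(m + 1)*(m^4 + 2*m^3 - 21*m^2 - 62*m - 40) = (m - 2)*(m + 1)*(m + 2)*(m^3 - 21*m - 20) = (m - 2)*(m + 1)*(m + 2)*(m + 4)*(m^2 - 4*m - 5) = (m - 5)*(m - 2)*(m + 1)*(m + 2)*(m + 4)*(m + 1)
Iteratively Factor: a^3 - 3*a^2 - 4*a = (a - 4)*(a^2 + a) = (a - 4)*(a + 1)*(a)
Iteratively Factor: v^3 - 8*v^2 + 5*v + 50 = (v - 5)*(v^2 - 3*v - 10) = (v - 5)^2*(v + 2)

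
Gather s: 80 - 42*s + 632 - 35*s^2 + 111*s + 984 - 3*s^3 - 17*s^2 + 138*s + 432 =-3*s^3 - 52*s^2 + 207*s + 2128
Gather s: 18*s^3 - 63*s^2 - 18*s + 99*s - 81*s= 18*s^3 - 63*s^2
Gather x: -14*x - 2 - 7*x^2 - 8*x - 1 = -7*x^2 - 22*x - 3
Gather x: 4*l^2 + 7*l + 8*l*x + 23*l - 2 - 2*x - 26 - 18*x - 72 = 4*l^2 + 30*l + x*(8*l - 20) - 100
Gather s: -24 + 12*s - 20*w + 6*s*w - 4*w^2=s*(6*w + 12) - 4*w^2 - 20*w - 24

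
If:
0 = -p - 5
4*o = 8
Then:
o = 2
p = -5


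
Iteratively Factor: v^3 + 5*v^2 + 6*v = (v + 2)*(v^2 + 3*v) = v*(v + 2)*(v + 3)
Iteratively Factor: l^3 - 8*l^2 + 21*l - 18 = (l - 3)*(l^2 - 5*l + 6) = (l - 3)^2*(l - 2)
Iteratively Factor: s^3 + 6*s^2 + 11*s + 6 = (s + 2)*(s^2 + 4*s + 3) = (s + 2)*(s + 3)*(s + 1)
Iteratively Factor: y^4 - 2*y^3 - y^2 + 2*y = (y - 1)*(y^3 - y^2 - 2*y) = (y - 1)*(y + 1)*(y^2 - 2*y) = (y - 2)*(y - 1)*(y + 1)*(y)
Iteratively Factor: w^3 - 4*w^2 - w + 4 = (w - 1)*(w^2 - 3*w - 4) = (w - 4)*(w - 1)*(w + 1)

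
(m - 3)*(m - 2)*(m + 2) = m^3 - 3*m^2 - 4*m + 12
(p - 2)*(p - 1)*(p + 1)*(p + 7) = p^4 + 5*p^3 - 15*p^2 - 5*p + 14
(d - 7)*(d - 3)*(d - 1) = d^3 - 11*d^2 + 31*d - 21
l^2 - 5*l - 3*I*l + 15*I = (l - 5)*(l - 3*I)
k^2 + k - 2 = (k - 1)*(k + 2)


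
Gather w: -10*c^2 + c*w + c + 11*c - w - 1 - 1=-10*c^2 + 12*c + w*(c - 1) - 2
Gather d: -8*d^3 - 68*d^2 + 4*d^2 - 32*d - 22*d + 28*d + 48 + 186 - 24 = -8*d^3 - 64*d^2 - 26*d + 210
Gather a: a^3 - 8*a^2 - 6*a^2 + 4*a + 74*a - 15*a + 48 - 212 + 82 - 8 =a^3 - 14*a^2 + 63*a - 90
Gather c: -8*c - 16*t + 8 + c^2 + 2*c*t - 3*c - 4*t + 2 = c^2 + c*(2*t - 11) - 20*t + 10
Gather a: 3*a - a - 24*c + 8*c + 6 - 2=2*a - 16*c + 4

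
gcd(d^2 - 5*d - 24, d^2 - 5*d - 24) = d^2 - 5*d - 24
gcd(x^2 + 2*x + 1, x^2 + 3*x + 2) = x + 1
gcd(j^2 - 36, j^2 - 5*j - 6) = j - 6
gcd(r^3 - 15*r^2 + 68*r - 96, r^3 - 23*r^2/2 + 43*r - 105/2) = r - 3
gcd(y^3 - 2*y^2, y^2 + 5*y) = y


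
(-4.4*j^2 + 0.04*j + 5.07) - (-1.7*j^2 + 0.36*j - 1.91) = -2.7*j^2 - 0.32*j + 6.98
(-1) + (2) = 1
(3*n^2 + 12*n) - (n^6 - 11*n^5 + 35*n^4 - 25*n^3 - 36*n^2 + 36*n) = -n^6 + 11*n^5 - 35*n^4 + 25*n^3 + 39*n^2 - 24*n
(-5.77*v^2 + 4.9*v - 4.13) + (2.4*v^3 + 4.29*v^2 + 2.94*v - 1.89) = 2.4*v^3 - 1.48*v^2 + 7.84*v - 6.02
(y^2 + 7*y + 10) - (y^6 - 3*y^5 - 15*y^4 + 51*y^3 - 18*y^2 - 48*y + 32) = -y^6 + 3*y^5 + 15*y^4 - 51*y^3 + 19*y^2 + 55*y - 22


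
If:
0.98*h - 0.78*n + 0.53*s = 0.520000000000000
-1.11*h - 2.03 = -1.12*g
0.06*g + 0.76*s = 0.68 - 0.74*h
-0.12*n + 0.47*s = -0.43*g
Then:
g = 10.38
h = 8.64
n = 4.52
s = -8.34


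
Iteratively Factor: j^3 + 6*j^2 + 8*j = (j + 4)*(j^2 + 2*j) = (j + 2)*(j + 4)*(j)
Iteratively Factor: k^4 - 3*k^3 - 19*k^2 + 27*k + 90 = (k - 5)*(k^3 + 2*k^2 - 9*k - 18) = (k - 5)*(k + 2)*(k^2 - 9) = (k - 5)*(k - 3)*(k + 2)*(k + 3)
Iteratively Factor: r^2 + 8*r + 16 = (r + 4)*(r + 4)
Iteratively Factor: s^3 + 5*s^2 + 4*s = (s + 4)*(s^2 + s) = s*(s + 4)*(s + 1)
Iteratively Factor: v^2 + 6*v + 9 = (v + 3)*(v + 3)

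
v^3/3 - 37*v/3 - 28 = (v/3 + 1)*(v - 7)*(v + 4)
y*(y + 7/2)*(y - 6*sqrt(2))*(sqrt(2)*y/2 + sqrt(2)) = sqrt(2)*y^4/2 - 6*y^3 + 11*sqrt(2)*y^3/4 - 33*y^2 + 7*sqrt(2)*y^2/2 - 42*y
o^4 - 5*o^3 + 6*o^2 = o^2*(o - 3)*(o - 2)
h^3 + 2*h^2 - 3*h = h*(h - 1)*(h + 3)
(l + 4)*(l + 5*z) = l^2 + 5*l*z + 4*l + 20*z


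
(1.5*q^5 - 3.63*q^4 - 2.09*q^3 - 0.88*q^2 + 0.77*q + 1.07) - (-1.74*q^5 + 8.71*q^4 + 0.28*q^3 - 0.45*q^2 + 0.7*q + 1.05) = 3.24*q^5 - 12.34*q^4 - 2.37*q^3 - 0.43*q^2 + 0.0700000000000001*q + 0.02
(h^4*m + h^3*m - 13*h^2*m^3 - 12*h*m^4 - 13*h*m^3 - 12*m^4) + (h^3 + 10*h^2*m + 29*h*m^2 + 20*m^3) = h^4*m + h^3*m + h^3 - 13*h^2*m^3 + 10*h^2*m - 12*h*m^4 - 13*h*m^3 + 29*h*m^2 - 12*m^4 + 20*m^3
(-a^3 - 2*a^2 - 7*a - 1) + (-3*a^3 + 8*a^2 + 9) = -4*a^3 + 6*a^2 - 7*a + 8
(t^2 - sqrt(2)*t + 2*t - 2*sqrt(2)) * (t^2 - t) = t^4 - sqrt(2)*t^3 + t^3 - 2*t^2 - sqrt(2)*t^2 + 2*sqrt(2)*t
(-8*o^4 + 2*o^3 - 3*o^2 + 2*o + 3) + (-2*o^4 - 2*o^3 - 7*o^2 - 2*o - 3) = -10*o^4 - 10*o^2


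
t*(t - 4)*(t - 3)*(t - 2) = t^4 - 9*t^3 + 26*t^2 - 24*t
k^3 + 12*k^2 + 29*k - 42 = (k - 1)*(k + 6)*(k + 7)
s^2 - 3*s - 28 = (s - 7)*(s + 4)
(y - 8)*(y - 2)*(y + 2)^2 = y^4 - 6*y^3 - 20*y^2 + 24*y + 64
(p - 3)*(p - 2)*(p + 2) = p^3 - 3*p^2 - 4*p + 12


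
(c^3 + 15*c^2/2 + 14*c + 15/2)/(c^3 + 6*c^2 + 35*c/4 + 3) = 2*(c^2 + 6*c + 5)/(2*c^2 + 9*c + 4)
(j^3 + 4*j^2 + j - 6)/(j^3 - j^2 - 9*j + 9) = (j + 2)/(j - 3)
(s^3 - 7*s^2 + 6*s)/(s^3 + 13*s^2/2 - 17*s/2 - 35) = 2*s*(s^2 - 7*s + 6)/(2*s^3 + 13*s^2 - 17*s - 70)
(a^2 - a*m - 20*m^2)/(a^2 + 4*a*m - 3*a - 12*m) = (a - 5*m)/(a - 3)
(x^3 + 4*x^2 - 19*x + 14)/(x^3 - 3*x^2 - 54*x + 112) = (x - 1)/(x - 8)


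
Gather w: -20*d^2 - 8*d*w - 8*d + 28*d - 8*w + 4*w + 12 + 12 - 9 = -20*d^2 + 20*d + w*(-8*d - 4) + 15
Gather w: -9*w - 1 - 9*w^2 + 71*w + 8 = -9*w^2 + 62*w + 7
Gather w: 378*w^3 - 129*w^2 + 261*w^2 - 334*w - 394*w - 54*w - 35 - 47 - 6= 378*w^3 + 132*w^2 - 782*w - 88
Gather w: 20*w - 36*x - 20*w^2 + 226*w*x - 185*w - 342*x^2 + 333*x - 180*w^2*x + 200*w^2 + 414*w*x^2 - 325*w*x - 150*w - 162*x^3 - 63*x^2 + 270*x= w^2*(180 - 180*x) + w*(414*x^2 - 99*x - 315) - 162*x^3 - 405*x^2 + 567*x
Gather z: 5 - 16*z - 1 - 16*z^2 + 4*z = -16*z^2 - 12*z + 4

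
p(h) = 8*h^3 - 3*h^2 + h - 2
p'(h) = 24*h^2 - 6*h + 1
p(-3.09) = -269.76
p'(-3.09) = 248.69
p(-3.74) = -466.21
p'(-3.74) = 359.14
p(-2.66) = -176.46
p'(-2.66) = 186.77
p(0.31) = -1.74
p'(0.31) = 1.45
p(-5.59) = -1498.75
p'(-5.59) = 784.49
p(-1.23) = -22.66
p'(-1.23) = 44.69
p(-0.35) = -3.06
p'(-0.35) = 6.04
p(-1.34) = -27.98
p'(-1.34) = 52.13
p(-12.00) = -14270.00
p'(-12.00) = 3529.00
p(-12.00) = -14270.00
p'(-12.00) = 3529.00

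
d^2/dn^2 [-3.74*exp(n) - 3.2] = -3.74*exp(n)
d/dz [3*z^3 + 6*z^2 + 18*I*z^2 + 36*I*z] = 9*z^2 + z*(12 + 36*I) + 36*I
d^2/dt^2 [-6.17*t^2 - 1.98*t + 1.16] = -12.3400000000000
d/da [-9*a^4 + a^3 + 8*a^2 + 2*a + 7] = -36*a^3 + 3*a^2 + 16*a + 2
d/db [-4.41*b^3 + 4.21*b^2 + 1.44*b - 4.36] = -13.23*b^2 + 8.42*b + 1.44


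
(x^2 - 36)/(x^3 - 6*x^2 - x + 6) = (x + 6)/(x^2 - 1)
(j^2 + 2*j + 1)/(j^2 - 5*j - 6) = (j + 1)/(j - 6)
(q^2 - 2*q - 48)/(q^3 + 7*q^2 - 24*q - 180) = (q - 8)/(q^2 + q - 30)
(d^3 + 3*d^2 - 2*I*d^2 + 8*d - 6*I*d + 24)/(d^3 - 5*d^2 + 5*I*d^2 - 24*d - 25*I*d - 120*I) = (d^2 - 2*I*d + 8)/(d^2 + d*(-8 + 5*I) - 40*I)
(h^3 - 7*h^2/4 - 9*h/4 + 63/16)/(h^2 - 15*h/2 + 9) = (h^2 - h/4 - 21/8)/(h - 6)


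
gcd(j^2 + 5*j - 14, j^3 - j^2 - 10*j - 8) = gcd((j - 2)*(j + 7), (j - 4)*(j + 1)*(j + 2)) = 1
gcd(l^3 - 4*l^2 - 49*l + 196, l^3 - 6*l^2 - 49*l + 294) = l^2 - 49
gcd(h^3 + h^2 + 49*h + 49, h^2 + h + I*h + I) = h + 1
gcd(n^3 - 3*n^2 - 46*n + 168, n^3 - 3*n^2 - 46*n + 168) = n^3 - 3*n^2 - 46*n + 168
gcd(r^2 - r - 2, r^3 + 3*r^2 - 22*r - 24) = r + 1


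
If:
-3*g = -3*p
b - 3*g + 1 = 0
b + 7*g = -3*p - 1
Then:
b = -1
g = 0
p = 0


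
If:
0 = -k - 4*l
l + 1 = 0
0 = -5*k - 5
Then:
No Solution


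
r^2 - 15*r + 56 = (r - 8)*(r - 7)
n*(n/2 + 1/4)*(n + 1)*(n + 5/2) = n^4/2 + 2*n^3 + 17*n^2/8 + 5*n/8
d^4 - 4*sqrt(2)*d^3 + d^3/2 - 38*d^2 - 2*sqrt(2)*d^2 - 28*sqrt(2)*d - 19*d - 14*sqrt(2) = (d + 1/2)*(d - 7*sqrt(2))*(d + sqrt(2))*(d + 2*sqrt(2))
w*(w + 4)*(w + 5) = w^3 + 9*w^2 + 20*w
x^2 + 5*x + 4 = (x + 1)*(x + 4)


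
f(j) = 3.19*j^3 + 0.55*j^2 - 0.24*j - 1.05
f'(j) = 9.57*j^2 + 1.1*j - 0.24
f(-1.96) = -22.49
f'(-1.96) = 34.37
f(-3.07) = -87.43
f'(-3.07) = 86.58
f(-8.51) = -1925.16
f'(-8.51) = 683.46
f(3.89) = 194.11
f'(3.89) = 148.85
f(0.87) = 1.26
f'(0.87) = 7.96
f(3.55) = 147.75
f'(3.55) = 124.27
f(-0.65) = -1.54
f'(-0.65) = 3.09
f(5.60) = 575.07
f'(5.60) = 306.04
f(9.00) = 2366.85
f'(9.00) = 784.83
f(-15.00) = -10639.95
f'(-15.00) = 2136.51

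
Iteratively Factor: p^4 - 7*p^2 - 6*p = (p + 1)*(p^3 - p^2 - 6*p) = (p + 1)*(p + 2)*(p^2 - 3*p) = p*(p + 1)*(p + 2)*(p - 3)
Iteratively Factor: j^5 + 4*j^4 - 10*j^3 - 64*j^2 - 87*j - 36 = (j + 1)*(j^4 + 3*j^3 - 13*j^2 - 51*j - 36) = (j + 1)*(j + 3)*(j^3 - 13*j - 12) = (j - 4)*(j + 1)*(j + 3)*(j^2 + 4*j + 3) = (j - 4)*(j + 1)^2*(j + 3)*(j + 3)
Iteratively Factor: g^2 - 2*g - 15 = (g + 3)*(g - 5)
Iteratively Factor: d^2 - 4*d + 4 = (d - 2)*(d - 2)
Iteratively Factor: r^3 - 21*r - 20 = (r + 1)*(r^2 - r - 20) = (r + 1)*(r + 4)*(r - 5)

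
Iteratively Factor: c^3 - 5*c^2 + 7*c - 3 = (c - 1)*(c^2 - 4*c + 3) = (c - 3)*(c - 1)*(c - 1)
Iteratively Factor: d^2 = (d)*(d)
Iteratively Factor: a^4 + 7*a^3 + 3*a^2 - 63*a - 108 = (a + 4)*(a^3 + 3*a^2 - 9*a - 27) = (a - 3)*(a + 4)*(a^2 + 6*a + 9) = (a - 3)*(a + 3)*(a + 4)*(a + 3)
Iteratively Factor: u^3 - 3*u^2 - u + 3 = (u - 1)*(u^2 - 2*u - 3) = (u - 3)*(u - 1)*(u + 1)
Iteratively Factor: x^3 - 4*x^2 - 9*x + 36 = (x + 3)*(x^2 - 7*x + 12) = (x - 4)*(x + 3)*(x - 3)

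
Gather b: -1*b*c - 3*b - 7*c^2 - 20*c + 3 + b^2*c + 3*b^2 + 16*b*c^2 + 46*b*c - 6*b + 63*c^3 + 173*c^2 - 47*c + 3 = b^2*(c + 3) + b*(16*c^2 + 45*c - 9) + 63*c^3 + 166*c^2 - 67*c + 6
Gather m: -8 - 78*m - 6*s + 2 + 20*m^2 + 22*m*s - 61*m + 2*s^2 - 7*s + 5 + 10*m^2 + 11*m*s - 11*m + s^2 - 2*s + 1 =30*m^2 + m*(33*s - 150) + 3*s^2 - 15*s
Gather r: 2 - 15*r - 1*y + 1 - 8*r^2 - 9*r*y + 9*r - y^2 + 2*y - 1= -8*r^2 + r*(-9*y - 6) - y^2 + y + 2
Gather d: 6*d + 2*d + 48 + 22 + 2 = 8*d + 72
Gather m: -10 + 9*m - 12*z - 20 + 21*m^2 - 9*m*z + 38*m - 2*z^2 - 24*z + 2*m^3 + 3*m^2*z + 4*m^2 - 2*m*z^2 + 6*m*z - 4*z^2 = 2*m^3 + m^2*(3*z + 25) + m*(-2*z^2 - 3*z + 47) - 6*z^2 - 36*z - 30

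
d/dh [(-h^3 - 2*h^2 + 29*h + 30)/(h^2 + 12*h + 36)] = (-h^2 - 12*h + 19)/(h^2 + 12*h + 36)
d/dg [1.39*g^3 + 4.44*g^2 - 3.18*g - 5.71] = 4.17*g^2 + 8.88*g - 3.18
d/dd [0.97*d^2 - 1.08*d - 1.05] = 1.94*d - 1.08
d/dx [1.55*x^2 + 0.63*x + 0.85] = 3.1*x + 0.63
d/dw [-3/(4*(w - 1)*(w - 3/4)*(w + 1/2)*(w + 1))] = 12*(16*w^3 - 3*w^2 - 11*w + 1)/(64*w^8 - 32*w^7 - 172*w^6 + 76*w^5 + 161*w^4 - 56*w^3 - 62*w^2 + 12*w + 9)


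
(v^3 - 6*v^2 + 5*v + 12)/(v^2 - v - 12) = (v^2 - 2*v - 3)/(v + 3)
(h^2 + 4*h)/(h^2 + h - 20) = h*(h + 4)/(h^2 + h - 20)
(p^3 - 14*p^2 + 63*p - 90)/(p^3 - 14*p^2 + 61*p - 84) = (p^2 - 11*p + 30)/(p^2 - 11*p + 28)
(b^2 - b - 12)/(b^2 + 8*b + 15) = (b - 4)/(b + 5)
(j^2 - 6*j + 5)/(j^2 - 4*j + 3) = (j - 5)/(j - 3)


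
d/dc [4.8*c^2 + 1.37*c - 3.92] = 9.6*c + 1.37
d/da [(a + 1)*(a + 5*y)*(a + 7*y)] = 3*a^2 + 24*a*y + 2*a + 35*y^2 + 12*y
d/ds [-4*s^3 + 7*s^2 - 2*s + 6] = -12*s^2 + 14*s - 2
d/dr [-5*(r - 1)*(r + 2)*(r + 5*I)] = -15*r^2 - r*(10 + 50*I) + 10 - 25*I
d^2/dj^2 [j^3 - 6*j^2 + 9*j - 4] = 6*j - 12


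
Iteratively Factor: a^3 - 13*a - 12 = (a - 4)*(a^2 + 4*a + 3) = (a - 4)*(a + 1)*(a + 3)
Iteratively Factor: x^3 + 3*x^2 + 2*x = (x + 2)*(x^2 + x) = x*(x + 2)*(x + 1)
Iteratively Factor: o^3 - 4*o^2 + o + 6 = (o - 2)*(o^2 - 2*o - 3) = (o - 3)*(o - 2)*(o + 1)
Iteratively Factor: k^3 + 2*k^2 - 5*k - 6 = (k - 2)*(k^2 + 4*k + 3) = (k - 2)*(k + 1)*(k + 3)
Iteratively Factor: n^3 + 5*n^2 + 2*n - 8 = (n - 1)*(n^2 + 6*n + 8) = (n - 1)*(n + 2)*(n + 4)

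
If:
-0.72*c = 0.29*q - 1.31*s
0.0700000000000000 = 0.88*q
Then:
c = 1.81944444444444*s - 0.0320391414141414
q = 0.08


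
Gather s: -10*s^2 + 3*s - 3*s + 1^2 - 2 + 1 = -10*s^2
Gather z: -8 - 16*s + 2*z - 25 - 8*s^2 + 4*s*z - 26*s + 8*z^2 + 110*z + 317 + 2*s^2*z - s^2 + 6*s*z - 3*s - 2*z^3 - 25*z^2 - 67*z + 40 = -9*s^2 - 45*s - 2*z^3 - 17*z^2 + z*(2*s^2 + 10*s + 45) + 324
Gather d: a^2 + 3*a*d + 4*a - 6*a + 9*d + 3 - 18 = a^2 - 2*a + d*(3*a + 9) - 15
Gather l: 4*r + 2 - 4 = 4*r - 2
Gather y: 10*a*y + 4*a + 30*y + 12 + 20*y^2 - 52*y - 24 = 4*a + 20*y^2 + y*(10*a - 22) - 12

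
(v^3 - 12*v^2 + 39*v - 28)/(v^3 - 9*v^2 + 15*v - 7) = (v - 4)/(v - 1)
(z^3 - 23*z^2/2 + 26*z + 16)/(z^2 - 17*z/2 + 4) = (2*z^2 - 7*z - 4)/(2*z - 1)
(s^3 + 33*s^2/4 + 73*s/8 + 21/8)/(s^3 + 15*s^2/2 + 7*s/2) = (s + 3/4)/s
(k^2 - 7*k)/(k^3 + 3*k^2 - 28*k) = (k - 7)/(k^2 + 3*k - 28)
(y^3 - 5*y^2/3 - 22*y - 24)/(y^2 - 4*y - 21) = (y^2 - 14*y/3 - 8)/(y - 7)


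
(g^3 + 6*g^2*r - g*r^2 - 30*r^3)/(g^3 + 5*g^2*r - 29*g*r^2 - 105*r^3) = (-g^2 - 3*g*r + 10*r^2)/(-g^2 - 2*g*r + 35*r^2)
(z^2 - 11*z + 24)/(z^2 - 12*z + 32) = (z - 3)/(z - 4)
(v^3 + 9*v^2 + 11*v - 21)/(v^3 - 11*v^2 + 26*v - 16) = (v^2 + 10*v + 21)/(v^2 - 10*v + 16)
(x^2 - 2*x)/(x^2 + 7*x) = (x - 2)/(x + 7)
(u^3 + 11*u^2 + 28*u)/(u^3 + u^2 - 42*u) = (u + 4)/(u - 6)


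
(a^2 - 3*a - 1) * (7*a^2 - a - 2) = 7*a^4 - 22*a^3 - 6*a^2 + 7*a + 2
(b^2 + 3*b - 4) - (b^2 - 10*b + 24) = 13*b - 28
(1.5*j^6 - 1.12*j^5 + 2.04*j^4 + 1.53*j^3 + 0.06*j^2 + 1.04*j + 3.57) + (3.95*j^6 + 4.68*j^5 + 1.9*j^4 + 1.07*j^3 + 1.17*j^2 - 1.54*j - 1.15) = 5.45*j^6 + 3.56*j^5 + 3.94*j^4 + 2.6*j^3 + 1.23*j^2 - 0.5*j + 2.42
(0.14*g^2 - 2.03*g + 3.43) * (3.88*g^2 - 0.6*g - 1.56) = 0.5432*g^4 - 7.9604*g^3 + 14.308*g^2 + 1.1088*g - 5.3508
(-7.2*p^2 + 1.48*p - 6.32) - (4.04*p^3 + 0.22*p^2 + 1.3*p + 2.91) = -4.04*p^3 - 7.42*p^2 + 0.18*p - 9.23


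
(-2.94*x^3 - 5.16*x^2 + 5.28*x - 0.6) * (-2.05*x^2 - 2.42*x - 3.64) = 6.027*x^5 + 17.6928*x^4 + 12.3648*x^3 + 7.2348*x^2 - 17.7672*x + 2.184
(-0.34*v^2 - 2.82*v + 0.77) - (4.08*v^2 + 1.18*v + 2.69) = -4.42*v^2 - 4.0*v - 1.92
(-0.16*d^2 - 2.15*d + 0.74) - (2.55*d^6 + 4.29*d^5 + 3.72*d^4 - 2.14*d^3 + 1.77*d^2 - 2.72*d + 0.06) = -2.55*d^6 - 4.29*d^5 - 3.72*d^4 + 2.14*d^3 - 1.93*d^2 + 0.57*d + 0.68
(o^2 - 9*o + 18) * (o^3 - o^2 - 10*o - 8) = o^5 - 10*o^4 + 17*o^3 + 64*o^2 - 108*o - 144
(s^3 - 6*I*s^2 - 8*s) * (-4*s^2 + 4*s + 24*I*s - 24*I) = -4*s^5 + 4*s^4 + 48*I*s^4 + 176*s^3 - 48*I*s^3 - 176*s^2 - 192*I*s^2 + 192*I*s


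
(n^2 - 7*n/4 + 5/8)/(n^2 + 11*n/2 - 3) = (n - 5/4)/(n + 6)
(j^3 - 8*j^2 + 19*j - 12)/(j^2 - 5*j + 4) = j - 3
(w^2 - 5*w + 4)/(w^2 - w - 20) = (-w^2 + 5*w - 4)/(-w^2 + w + 20)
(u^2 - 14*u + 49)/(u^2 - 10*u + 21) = (u - 7)/(u - 3)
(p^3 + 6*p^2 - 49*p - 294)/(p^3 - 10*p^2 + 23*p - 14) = (p^2 + 13*p + 42)/(p^2 - 3*p + 2)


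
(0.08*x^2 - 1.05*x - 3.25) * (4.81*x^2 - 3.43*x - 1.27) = 0.3848*x^4 - 5.3249*x^3 - 12.1326*x^2 + 12.481*x + 4.1275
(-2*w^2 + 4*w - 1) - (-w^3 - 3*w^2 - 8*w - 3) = w^3 + w^2 + 12*w + 2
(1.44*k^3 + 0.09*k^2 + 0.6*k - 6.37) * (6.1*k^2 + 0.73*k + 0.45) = 8.784*k^5 + 1.6002*k^4 + 4.3737*k^3 - 38.3785*k^2 - 4.3801*k - 2.8665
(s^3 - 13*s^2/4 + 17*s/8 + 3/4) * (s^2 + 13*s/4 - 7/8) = s^5 - 149*s^3/16 + 21*s^2/2 + 37*s/64 - 21/32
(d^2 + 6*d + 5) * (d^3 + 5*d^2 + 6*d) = d^5 + 11*d^4 + 41*d^3 + 61*d^2 + 30*d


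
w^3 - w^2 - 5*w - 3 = (w - 3)*(w + 1)^2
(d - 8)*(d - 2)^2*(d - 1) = d^4 - 13*d^3 + 48*d^2 - 68*d + 32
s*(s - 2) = s^2 - 2*s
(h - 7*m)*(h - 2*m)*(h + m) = h^3 - 8*h^2*m + 5*h*m^2 + 14*m^3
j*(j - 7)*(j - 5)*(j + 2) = j^4 - 10*j^3 + 11*j^2 + 70*j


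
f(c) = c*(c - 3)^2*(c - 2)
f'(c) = c*(c - 3)^2 + c*(c - 2)*(2*c - 6) + (c - 3)^2*(c - 2)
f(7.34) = 738.27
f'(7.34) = 579.05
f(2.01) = 0.02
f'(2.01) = 1.94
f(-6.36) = 4658.17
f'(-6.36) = -2284.95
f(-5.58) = 3113.71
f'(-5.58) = -1694.60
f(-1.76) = 149.94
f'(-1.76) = -188.07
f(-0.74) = 28.36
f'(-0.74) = -63.84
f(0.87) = -4.46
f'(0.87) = 3.01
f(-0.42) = 11.89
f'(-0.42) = -40.17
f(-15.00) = 82620.00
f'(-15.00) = -19548.00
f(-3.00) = 540.00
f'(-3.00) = -468.00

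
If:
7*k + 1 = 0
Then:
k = -1/7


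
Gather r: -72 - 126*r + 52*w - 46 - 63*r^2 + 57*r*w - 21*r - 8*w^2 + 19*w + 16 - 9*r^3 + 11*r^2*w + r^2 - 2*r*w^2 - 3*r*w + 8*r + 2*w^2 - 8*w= -9*r^3 + r^2*(11*w - 62) + r*(-2*w^2 + 54*w - 139) - 6*w^2 + 63*w - 102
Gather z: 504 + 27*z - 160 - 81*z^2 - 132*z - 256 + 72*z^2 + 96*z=-9*z^2 - 9*z + 88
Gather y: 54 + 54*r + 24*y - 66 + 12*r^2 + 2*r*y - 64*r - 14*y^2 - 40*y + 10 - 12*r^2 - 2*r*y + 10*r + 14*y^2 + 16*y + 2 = 0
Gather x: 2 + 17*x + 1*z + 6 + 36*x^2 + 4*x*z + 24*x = 36*x^2 + x*(4*z + 41) + z + 8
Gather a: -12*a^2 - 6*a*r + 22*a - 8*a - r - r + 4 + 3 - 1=-12*a^2 + a*(14 - 6*r) - 2*r + 6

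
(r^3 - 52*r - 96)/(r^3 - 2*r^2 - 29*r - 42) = (r^2 - 2*r - 48)/(r^2 - 4*r - 21)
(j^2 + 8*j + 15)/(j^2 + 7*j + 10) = (j + 3)/(j + 2)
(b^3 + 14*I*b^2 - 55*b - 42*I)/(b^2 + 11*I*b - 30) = (b^2 + 8*I*b - 7)/(b + 5*I)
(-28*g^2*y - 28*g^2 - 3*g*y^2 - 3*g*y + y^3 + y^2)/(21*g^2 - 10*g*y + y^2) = (4*g*y + 4*g + y^2 + y)/(-3*g + y)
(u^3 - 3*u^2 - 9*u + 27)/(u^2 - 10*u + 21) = (u^2 - 9)/(u - 7)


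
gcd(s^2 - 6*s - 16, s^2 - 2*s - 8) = s + 2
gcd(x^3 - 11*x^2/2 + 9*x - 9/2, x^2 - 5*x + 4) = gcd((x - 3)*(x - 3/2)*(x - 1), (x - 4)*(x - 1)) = x - 1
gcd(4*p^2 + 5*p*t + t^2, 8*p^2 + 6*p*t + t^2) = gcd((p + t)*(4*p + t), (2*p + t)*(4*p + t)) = 4*p + t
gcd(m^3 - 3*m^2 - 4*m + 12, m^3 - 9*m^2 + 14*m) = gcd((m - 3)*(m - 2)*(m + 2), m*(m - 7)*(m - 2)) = m - 2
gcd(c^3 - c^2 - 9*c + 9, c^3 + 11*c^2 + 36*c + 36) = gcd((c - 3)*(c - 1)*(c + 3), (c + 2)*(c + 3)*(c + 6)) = c + 3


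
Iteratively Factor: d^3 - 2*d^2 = (d - 2)*(d^2) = d*(d - 2)*(d)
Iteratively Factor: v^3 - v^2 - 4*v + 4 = (v + 2)*(v^2 - 3*v + 2) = (v - 1)*(v + 2)*(v - 2)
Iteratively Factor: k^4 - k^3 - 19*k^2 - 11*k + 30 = (k + 3)*(k^3 - 4*k^2 - 7*k + 10) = (k + 2)*(k + 3)*(k^2 - 6*k + 5) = (k - 5)*(k + 2)*(k + 3)*(k - 1)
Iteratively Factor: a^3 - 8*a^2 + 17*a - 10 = (a - 1)*(a^2 - 7*a + 10) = (a - 5)*(a - 1)*(a - 2)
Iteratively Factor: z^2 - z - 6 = (z - 3)*(z + 2)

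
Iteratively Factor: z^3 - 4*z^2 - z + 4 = (z - 4)*(z^2 - 1) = (z - 4)*(z - 1)*(z + 1)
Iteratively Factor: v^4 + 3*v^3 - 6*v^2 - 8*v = (v)*(v^3 + 3*v^2 - 6*v - 8) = v*(v + 1)*(v^2 + 2*v - 8) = v*(v + 1)*(v + 4)*(v - 2)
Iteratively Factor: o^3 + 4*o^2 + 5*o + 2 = (o + 1)*(o^2 + 3*o + 2) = (o + 1)^2*(o + 2)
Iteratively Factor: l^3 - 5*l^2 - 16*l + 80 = (l - 5)*(l^2 - 16) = (l - 5)*(l - 4)*(l + 4)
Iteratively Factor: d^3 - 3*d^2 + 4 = (d - 2)*(d^2 - d - 2) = (d - 2)^2*(d + 1)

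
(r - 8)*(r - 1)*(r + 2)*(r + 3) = r^4 - 4*r^3 - 31*r^2 - 14*r + 48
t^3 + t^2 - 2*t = t*(t - 1)*(t + 2)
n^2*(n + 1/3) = n^3 + n^2/3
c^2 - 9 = (c - 3)*(c + 3)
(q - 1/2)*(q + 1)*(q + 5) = q^3 + 11*q^2/2 + 2*q - 5/2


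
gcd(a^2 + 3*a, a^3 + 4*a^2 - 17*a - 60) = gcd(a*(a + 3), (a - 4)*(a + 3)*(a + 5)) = a + 3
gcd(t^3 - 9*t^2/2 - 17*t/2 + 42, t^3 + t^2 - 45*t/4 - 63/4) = t^2 - t/2 - 21/2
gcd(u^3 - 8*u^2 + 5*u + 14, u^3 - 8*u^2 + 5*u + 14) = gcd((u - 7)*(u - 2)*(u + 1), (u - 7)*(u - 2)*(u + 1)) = u^3 - 8*u^2 + 5*u + 14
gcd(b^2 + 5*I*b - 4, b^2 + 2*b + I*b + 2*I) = b + I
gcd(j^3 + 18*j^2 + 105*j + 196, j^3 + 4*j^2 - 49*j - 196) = j^2 + 11*j + 28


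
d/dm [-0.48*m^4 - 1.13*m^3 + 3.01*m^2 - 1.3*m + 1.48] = -1.92*m^3 - 3.39*m^2 + 6.02*m - 1.3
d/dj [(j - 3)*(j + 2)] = 2*j - 1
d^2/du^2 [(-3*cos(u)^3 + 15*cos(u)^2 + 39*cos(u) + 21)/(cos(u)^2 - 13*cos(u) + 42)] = 3*(2*sin(u)^4 - 318*sin(u)^2 + 129*cos(u) - 9*cos(3*u) + 120)/(2*(cos(u) - 6)^3)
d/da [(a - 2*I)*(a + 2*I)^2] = (a + 2*I)*(3*a - 2*I)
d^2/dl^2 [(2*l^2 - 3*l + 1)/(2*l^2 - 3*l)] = 6*(4*l^2 - 6*l + 3)/(l^3*(8*l^3 - 36*l^2 + 54*l - 27))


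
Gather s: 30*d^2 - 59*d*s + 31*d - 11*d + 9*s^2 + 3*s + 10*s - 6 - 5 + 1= 30*d^2 + 20*d + 9*s^2 + s*(13 - 59*d) - 10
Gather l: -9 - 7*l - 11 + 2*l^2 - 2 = 2*l^2 - 7*l - 22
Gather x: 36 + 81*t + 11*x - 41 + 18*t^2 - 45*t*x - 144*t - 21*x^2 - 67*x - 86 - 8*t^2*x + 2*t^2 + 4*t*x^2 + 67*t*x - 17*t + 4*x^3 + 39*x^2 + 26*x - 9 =20*t^2 - 80*t + 4*x^3 + x^2*(4*t + 18) + x*(-8*t^2 + 22*t - 30) - 100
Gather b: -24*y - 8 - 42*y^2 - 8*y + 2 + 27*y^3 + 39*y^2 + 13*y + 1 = 27*y^3 - 3*y^2 - 19*y - 5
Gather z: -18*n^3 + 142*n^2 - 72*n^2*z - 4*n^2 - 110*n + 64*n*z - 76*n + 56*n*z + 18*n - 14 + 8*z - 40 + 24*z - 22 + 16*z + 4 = -18*n^3 + 138*n^2 - 168*n + z*(-72*n^2 + 120*n + 48) - 72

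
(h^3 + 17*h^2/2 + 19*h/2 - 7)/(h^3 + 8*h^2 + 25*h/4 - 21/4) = 2*(h + 2)/(2*h + 3)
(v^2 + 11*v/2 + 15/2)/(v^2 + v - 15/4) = 2*(v + 3)/(2*v - 3)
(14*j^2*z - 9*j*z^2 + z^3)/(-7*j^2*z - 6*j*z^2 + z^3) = (-2*j + z)/(j + z)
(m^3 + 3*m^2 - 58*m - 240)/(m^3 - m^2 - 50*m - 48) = (m + 5)/(m + 1)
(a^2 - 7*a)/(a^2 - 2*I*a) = (a - 7)/(a - 2*I)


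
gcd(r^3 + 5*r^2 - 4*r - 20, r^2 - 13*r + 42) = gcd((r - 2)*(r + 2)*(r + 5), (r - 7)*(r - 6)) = 1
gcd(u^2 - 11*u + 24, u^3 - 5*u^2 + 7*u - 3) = u - 3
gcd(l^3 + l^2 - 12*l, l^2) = l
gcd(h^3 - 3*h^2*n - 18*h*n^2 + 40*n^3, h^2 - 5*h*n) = h - 5*n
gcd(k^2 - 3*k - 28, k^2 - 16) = k + 4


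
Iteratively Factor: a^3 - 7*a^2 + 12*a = (a - 3)*(a^2 - 4*a) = a*(a - 3)*(a - 4)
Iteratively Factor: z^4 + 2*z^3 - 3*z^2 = (z - 1)*(z^3 + 3*z^2) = z*(z - 1)*(z^2 + 3*z) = z*(z - 1)*(z + 3)*(z)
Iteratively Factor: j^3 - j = (j)*(j^2 - 1) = j*(j + 1)*(j - 1)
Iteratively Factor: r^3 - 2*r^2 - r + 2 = (r - 2)*(r^2 - 1) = (r - 2)*(r + 1)*(r - 1)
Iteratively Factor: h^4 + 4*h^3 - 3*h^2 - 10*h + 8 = (h - 1)*(h^3 + 5*h^2 + 2*h - 8) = (h - 1)^2*(h^2 + 6*h + 8) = (h - 1)^2*(h + 4)*(h + 2)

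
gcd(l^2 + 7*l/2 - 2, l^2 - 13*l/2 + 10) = 1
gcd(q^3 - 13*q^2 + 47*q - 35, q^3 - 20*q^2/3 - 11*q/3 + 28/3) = q^2 - 8*q + 7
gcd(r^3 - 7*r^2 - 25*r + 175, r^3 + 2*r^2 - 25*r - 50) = r^2 - 25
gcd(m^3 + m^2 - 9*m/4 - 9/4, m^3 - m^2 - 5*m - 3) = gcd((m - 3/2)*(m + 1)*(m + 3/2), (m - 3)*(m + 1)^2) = m + 1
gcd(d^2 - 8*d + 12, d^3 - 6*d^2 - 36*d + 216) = d - 6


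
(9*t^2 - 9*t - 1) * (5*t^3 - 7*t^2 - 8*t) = 45*t^5 - 108*t^4 - 14*t^3 + 79*t^2 + 8*t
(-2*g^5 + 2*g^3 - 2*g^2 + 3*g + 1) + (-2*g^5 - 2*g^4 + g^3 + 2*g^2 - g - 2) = -4*g^5 - 2*g^4 + 3*g^3 + 2*g - 1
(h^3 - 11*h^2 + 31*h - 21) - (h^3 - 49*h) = -11*h^2 + 80*h - 21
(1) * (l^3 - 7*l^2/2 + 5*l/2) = l^3 - 7*l^2/2 + 5*l/2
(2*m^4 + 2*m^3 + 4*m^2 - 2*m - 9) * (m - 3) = 2*m^5 - 4*m^4 - 2*m^3 - 14*m^2 - 3*m + 27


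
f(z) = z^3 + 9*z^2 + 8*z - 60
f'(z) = 3*z^2 + 18*z + 8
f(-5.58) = 1.85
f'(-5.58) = 0.97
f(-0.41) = -61.84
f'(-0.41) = 1.12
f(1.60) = -20.06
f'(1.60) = 44.48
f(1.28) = -32.92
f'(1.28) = 35.96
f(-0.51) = -61.87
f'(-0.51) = -0.40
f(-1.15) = -58.82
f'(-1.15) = -8.73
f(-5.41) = 1.79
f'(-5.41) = -1.58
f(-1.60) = -53.86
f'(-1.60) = -13.12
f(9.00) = 1470.00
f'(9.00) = 413.00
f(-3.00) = -30.00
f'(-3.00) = -19.00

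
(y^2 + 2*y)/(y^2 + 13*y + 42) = y*(y + 2)/(y^2 + 13*y + 42)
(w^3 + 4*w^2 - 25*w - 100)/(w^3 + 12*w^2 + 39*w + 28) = (w^2 - 25)/(w^2 + 8*w + 7)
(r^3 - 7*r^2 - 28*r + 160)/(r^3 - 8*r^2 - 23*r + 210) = (r^2 - 12*r + 32)/(r^2 - 13*r + 42)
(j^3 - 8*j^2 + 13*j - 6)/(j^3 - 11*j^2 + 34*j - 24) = (j - 1)/(j - 4)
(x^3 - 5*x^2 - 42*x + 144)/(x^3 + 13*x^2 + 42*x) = (x^2 - 11*x + 24)/(x*(x + 7))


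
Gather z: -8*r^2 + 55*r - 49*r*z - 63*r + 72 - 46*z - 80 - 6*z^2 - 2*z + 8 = -8*r^2 - 8*r - 6*z^2 + z*(-49*r - 48)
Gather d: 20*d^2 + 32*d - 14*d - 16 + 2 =20*d^2 + 18*d - 14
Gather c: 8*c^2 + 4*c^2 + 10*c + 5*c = 12*c^2 + 15*c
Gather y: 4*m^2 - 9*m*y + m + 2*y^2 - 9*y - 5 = 4*m^2 + m + 2*y^2 + y*(-9*m - 9) - 5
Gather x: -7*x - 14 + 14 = -7*x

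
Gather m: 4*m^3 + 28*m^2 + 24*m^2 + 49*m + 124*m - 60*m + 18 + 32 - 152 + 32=4*m^3 + 52*m^2 + 113*m - 70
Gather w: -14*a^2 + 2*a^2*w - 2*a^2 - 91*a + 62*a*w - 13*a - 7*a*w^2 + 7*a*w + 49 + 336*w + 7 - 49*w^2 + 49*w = -16*a^2 - 104*a + w^2*(-7*a - 49) + w*(2*a^2 + 69*a + 385) + 56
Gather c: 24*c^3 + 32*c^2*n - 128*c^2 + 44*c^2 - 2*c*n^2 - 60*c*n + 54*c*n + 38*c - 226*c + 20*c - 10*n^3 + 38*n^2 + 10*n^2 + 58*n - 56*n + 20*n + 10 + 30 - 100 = 24*c^3 + c^2*(32*n - 84) + c*(-2*n^2 - 6*n - 168) - 10*n^3 + 48*n^2 + 22*n - 60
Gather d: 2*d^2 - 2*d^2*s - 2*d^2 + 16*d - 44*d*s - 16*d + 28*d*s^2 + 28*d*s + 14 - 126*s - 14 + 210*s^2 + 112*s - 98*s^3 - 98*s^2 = -2*d^2*s + d*(28*s^2 - 16*s) - 98*s^3 + 112*s^2 - 14*s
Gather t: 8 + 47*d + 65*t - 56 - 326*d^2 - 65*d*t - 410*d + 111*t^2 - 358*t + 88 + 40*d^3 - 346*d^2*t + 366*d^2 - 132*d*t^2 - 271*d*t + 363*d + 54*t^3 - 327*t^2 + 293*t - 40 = 40*d^3 + 40*d^2 + 54*t^3 + t^2*(-132*d - 216) + t*(-346*d^2 - 336*d)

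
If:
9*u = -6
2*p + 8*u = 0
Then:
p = 8/3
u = -2/3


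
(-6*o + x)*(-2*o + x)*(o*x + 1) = 12*o^3*x - 8*o^2*x^2 + 12*o^2 + o*x^3 - 8*o*x + x^2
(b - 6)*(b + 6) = b^2 - 36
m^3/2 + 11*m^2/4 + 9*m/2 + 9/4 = (m/2 + 1/2)*(m + 3/2)*(m + 3)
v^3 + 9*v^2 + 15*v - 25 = (v - 1)*(v + 5)^2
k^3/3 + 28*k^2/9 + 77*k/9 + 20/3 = (k/3 + 1)*(k + 4/3)*(k + 5)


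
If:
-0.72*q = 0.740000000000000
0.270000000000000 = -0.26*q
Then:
No Solution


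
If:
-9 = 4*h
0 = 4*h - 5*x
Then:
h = -9/4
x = -9/5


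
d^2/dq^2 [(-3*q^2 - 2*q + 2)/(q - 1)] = -6/(q^3 - 3*q^2 + 3*q - 1)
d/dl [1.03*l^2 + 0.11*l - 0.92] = 2.06*l + 0.11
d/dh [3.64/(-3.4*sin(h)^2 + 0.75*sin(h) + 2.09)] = (24.752*sin(h) - 2.73)*cos(h)/(-3.4*sin(h)^2 + 0.75*sin(h) + 2.09)^2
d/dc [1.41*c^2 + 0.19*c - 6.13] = 2.82*c + 0.19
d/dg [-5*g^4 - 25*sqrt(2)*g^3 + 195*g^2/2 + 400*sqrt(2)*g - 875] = -20*g^3 - 75*sqrt(2)*g^2 + 195*g + 400*sqrt(2)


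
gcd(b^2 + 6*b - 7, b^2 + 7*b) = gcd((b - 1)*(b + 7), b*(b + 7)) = b + 7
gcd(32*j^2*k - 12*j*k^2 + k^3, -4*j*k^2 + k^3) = 4*j*k - k^2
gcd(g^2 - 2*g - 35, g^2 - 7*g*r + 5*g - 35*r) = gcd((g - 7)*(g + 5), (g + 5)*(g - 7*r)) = g + 5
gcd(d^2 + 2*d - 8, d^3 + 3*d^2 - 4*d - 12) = d - 2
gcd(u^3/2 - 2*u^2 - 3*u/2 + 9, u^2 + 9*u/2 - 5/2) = 1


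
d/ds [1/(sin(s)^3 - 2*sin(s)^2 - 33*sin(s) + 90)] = (-3*sin(s)^2 + 4*sin(s) + 33)*cos(s)/(sin(s)^3 - 2*sin(s)^2 - 33*sin(s) + 90)^2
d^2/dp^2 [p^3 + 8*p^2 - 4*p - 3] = 6*p + 16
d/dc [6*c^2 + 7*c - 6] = 12*c + 7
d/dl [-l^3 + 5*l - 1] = 5 - 3*l^2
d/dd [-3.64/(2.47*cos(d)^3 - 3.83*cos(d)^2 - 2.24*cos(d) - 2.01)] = (-26.9724*cos(d)^2 + 27.8824*cos(d) + 8.1536)*sin(d)/(-2.47*cos(d)^3 + 3.83*cos(d)^2 + 2.24*cos(d) + 2.01)^2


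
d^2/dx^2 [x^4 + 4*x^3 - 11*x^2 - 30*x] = 12*x^2 + 24*x - 22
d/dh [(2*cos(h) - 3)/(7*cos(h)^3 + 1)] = (28*cos(h)^3 - 63*cos(h)^2 - 2)*sin(h)/(49*cos(h)^6 + 14*cos(h)^3 + 1)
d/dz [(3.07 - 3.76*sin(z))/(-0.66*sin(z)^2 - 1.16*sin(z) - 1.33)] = (-2.4816*sin(z)^2 + 4.0524*sin(z) + 8.562)*cos(z)/(0.4356*sin(z)^4 + 1.5312*sin(z)^3 + 3.1012*sin(z)^2 + 3.0856*sin(z) + 1.7689)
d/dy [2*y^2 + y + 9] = 4*y + 1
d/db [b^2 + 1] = 2*b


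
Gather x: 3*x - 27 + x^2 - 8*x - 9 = x^2 - 5*x - 36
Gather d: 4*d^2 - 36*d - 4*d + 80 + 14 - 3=4*d^2 - 40*d + 91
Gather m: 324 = 324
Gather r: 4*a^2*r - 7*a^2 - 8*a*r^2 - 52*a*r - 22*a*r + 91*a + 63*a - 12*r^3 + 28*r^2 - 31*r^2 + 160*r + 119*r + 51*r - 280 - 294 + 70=-7*a^2 + 154*a - 12*r^3 + r^2*(-8*a - 3) + r*(4*a^2 - 74*a + 330) - 504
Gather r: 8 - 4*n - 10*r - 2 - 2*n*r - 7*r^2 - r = -4*n - 7*r^2 + r*(-2*n - 11) + 6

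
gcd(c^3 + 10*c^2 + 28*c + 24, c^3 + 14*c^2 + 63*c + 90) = c + 6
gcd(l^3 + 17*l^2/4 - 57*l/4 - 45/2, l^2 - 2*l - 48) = l + 6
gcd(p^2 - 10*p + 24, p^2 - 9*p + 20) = p - 4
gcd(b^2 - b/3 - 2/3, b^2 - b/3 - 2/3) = b^2 - b/3 - 2/3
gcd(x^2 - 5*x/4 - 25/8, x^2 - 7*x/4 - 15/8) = x - 5/2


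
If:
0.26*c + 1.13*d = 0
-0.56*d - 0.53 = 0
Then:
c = 4.11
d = -0.95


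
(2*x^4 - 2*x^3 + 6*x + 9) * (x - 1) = 2*x^5 - 4*x^4 + 2*x^3 + 6*x^2 + 3*x - 9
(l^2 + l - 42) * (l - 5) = l^3 - 4*l^2 - 47*l + 210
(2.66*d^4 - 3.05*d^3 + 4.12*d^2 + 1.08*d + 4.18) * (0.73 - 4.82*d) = -12.8212*d^5 + 16.6428*d^4 - 22.0849*d^3 - 2.198*d^2 - 19.3592*d + 3.0514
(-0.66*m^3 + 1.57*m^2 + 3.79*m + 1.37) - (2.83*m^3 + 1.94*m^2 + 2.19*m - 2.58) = -3.49*m^3 - 0.37*m^2 + 1.6*m + 3.95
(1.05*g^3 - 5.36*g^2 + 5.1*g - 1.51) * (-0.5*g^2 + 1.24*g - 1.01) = -0.525*g^5 + 3.982*g^4 - 10.2569*g^3 + 12.4926*g^2 - 7.0234*g + 1.5251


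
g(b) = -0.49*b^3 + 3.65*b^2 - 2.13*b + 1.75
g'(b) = -1.47*b^2 + 7.3*b - 2.13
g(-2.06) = 25.91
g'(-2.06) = -23.41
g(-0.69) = 5.12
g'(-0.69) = -7.87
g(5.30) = 20.04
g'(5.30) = -4.73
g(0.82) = 2.19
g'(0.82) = 2.87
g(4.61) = 21.49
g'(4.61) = 0.28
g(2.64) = 12.55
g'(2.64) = 6.90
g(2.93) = 14.52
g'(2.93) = 6.64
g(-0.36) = 3.01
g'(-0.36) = -4.95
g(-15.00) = 2508.70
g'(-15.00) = -442.38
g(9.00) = -78.98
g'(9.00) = -55.50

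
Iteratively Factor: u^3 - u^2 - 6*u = (u)*(u^2 - u - 6) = u*(u + 2)*(u - 3)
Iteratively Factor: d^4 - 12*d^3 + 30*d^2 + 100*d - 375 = (d - 5)*(d^3 - 7*d^2 - 5*d + 75) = (d - 5)*(d + 3)*(d^2 - 10*d + 25) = (d - 5)^2*(d + 3)*(d - 5)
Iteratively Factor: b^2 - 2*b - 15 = (b - 5)*(b + 3)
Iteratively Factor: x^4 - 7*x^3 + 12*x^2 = (x)*(x^3 - 7*x^2 + 12*x) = x^2*(x^2 - 7*x + 12) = x^2*(x - 4)*(x - 3)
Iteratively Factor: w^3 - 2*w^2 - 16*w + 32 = (w - 2)*(w^2 - 16) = (w - 2)*(w + 4)*(w - 4)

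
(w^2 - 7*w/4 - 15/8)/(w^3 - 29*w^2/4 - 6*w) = (w - 5/2)/(w*(w - 8))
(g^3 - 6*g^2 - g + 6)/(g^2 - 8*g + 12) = (g^2 - 1)/(g - 2)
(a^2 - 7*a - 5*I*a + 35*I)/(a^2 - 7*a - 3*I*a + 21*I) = (a - 5*I)/(a - 3*I)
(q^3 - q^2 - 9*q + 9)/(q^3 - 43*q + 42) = (q^2 - 9)/(q^2 + q - 42)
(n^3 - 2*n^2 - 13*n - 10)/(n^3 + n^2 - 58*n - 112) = (n^2 - 4*n - 5)/(n^2 - n - 56)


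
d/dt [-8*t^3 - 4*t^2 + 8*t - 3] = -24*t^2 - 8*t + 8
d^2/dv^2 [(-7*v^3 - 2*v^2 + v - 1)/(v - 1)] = 2*(-7*v^3 + 21*v^2 - 21*v - 2)/(v^3 - 3*v^2 + 3*v - 1)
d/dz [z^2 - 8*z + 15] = 2*z - 8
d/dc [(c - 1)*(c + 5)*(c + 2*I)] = 3*c^2 + 4*c*(2 + I) - 5 + 8*I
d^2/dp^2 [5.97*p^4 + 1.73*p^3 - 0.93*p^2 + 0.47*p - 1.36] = 71.64*p^2 + 10.38*p - 1.86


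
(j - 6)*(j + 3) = j^2 - 3*j - 18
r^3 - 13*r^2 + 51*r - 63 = (r - 7)*(r - 3)^2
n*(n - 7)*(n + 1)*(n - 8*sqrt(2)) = n^4 - 8*sqrt(2)*n^3 - 6*n^3 - 7*n^2 + 48*sqrt(2)*n^2 + 56*sqrt(2)*n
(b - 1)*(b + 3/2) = b^2 + b/2 - 3/2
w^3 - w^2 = w^2*(w - 1)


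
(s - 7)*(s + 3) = s^2 - 4*s - 21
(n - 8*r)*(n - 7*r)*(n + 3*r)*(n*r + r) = n^4*r - 12*n^3*r^2 + n^3*r + 11*n^2*r^3 - 12*n^2*r^2 + 168*n*r^4 + 11*n*r^3 + 168*r^4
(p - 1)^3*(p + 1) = p^4 - 2*p^3 + 2*p - 1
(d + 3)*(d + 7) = d^2 + 10*d + 21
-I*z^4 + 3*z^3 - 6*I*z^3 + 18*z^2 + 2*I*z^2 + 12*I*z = z*(z + 6)*(z + 2*I)*(-I*z + 1)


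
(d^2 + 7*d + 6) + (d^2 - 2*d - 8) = 2*d^2 + 5*d - 2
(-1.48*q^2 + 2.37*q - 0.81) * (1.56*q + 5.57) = -2.3088*q^3 - 4.5464*q^2 + 11.9373*q - 4.5117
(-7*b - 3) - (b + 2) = -8*b - 5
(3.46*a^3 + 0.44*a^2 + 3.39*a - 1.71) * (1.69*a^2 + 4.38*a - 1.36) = 5.8474*a^5 + 15.8984*a^4 + 2.9507*a^3 + 11.3599*a^2 - 12.1002*a + 2.3256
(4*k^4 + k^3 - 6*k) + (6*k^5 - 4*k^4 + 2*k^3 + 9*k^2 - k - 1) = 6*k^5 + 3*k^3 + 9*k^2 - 7*k - 1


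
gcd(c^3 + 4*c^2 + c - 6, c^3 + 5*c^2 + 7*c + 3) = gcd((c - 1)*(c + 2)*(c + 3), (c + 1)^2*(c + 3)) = c + 3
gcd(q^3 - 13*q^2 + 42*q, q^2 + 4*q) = q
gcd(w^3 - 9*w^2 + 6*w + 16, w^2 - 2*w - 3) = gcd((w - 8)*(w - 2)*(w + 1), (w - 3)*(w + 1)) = w + 1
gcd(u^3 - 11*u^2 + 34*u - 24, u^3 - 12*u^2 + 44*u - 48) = u^2 - 10*u + 24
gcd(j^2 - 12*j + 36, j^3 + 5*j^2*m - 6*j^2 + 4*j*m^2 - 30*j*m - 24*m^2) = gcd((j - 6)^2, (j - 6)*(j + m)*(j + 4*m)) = j - 6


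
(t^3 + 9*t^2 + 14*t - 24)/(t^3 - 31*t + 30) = (t + 4)/(t - 5)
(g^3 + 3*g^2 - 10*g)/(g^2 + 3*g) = (g^2 + 3*g - 10)/(g + 3)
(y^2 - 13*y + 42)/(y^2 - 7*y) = (y - 6)/y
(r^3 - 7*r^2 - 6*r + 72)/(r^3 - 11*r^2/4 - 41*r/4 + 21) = 4*(r - 6)/(4*r - 7)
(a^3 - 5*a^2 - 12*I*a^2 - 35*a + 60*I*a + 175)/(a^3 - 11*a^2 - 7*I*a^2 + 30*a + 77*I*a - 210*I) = (a - 5*I)/(a - 6)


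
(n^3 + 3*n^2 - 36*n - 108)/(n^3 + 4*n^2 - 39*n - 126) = (n + 6)/(n + 7)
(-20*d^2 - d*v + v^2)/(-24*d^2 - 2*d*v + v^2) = (-5*d + v)/(-6*d + v)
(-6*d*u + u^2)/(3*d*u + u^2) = (-6*d + u)/(3*d + u)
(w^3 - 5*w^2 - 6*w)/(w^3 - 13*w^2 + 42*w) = (w + 1)/(w - 7)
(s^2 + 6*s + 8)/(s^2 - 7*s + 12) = (s^2 + 6*s + 8)/(s^2 - 7*s + 12)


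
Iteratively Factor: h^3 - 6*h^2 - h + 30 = (h - 5)*(h^2 - h - 6) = (h - 5)*(h + 2)*(h - 3)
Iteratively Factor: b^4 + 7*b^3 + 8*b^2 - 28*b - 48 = (b - 2)*(b^3 + 9*b^2 + 26*b + 24) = (b - 2)*(b + 4)*(b^2 + 5*b + 6) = (b - 2)*(b + 2)*(b + 4)*(b + 3)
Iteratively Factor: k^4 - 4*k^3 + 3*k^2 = (k)*(k^3 - 4*k^2 + 3*k) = k^2*(k^2 - 4*k + 3) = k^2*(k - 1)*(k - 3)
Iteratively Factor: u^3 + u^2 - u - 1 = (u + 1)*(u^2 - 1) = (u + 1)^2*(u - 1)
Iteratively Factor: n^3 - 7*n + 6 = (n + 3)*(n^2 - 3*n + 2) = (n - 2)*(n + 3)*(n - 1)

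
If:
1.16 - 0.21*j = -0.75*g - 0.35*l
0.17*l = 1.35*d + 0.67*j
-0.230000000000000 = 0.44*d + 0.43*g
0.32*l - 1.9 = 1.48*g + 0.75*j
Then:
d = 0.45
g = -1.00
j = -1.43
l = -2.03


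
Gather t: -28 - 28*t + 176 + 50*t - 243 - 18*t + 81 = 4*t - 14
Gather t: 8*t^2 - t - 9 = 8*t^2 - t - 9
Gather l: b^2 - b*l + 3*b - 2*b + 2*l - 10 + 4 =b^2 + b + l*(2 - b) - 6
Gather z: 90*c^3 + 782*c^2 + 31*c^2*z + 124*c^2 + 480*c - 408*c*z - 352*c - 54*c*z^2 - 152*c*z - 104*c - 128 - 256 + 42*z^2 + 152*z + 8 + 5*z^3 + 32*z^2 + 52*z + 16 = 90*c^3 + 906*c^2 + 24*c + 5*z^3 + z^2*(74 - 54*c) + z*(31*c^2 - 560*c + 204) - 360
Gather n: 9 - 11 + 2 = 0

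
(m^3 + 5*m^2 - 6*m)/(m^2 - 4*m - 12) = m*(-m^2 - 5*m + 6)/(-m^2 + 4*m + 12)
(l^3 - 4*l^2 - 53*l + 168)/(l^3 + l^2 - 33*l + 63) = (l - 8)/(l - 3)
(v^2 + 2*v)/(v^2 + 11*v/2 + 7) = 2*v/(2*v + 7)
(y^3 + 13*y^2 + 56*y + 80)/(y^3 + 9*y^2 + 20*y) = (y + 4)/y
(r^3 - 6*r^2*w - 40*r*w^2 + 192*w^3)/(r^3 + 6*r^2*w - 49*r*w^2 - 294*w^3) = (r^2 - 12*r*w + 32*w^2)/(r^2 - 49*w^2)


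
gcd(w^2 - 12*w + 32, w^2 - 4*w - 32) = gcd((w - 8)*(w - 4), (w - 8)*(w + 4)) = w - 8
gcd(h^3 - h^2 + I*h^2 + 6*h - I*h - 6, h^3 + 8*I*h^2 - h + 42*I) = h^2 + I*h + 6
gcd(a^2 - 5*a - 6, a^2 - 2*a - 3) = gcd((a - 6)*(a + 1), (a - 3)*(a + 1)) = a + 1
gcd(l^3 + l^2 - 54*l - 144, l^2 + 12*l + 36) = l + 6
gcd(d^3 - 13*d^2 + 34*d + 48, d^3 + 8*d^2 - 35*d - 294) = d - 6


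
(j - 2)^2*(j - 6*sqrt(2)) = j^3 - 6*sqrt(2)*j^2 - 4*j^2 + 4*j + 24*sqrt(2)*j - 24*sqrt(2)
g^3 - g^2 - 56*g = g*(g - 8)*(g + 7)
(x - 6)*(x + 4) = x^2 - 2*x - 24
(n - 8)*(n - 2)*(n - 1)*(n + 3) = n^4 - 8*n^3 - 7*n^2 + 62*n - 48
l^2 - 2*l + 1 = (l - 1)^2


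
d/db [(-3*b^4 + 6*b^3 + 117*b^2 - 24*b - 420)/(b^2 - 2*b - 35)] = -6*b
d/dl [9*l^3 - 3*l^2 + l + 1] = 27*l^2 - 6*l + 1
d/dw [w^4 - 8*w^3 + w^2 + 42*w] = 4*w^3 - 24*w^2 + 2*w + 42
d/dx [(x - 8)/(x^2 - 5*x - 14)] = (x^2 - 5*x - (x - 8)*(2*x - 5) - 14)/(-x^2 + 5*x + 14)^2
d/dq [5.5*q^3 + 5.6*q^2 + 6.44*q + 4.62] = 16.5*q^2 + 11.2*q + 6.44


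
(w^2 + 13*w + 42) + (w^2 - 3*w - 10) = 2*w^2 + 10*w + 32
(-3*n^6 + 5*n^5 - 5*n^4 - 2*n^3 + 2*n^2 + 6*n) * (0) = 0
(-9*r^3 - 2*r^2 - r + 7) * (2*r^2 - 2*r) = -18*r^5 + 14*r^4 + 2*r^3 + 16*r^2 - 14*r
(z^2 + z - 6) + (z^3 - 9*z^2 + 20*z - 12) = z^3 - 8*z^2 + 21*z - 18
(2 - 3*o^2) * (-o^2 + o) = 3*o^4 - 3*o^3 - 2*o^2 + 2*o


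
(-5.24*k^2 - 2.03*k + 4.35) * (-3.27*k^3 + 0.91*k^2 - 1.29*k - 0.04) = 17.1348*k^5 + 1.8697*k^4 - 9.3122*k^3 + 6.7868*k^2 - 5.5303*k - 0.174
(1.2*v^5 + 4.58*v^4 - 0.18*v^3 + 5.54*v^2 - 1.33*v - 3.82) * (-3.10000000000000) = -3.72*v^5 - 14.198*v^4 + 0.558*v^3 - 17.174*v^2 + 4.123*v + 11.842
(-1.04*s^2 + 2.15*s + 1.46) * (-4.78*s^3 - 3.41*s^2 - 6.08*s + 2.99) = 4.9712*s^5 - 6.7306*s^4 - 7.9871*s^3 - 21.1602*s^2 - 2.4483*s + 4.3654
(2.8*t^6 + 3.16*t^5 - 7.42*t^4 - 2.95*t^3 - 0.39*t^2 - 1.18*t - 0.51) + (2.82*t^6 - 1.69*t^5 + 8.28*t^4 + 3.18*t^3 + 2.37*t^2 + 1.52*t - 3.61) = 5.62*t^6 + 1.47*t^5 + 0.859999999999999*t^4 + 0.23*t^3 + 1.98*t^2 + 0.34*t - 4.12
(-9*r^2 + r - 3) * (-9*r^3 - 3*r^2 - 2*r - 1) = 81*r^5 + 18*r^4 + 42*r^3 + 16*r^2 + 5*r + 3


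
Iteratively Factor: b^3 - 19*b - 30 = (b + 3)*(b^2 - 3*b - 10) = (b - 5)*(b + 3)*(b + 2)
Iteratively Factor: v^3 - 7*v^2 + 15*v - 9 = (v - 1)*(v^2 - 6*v + 9) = (v - 3)*(v - 1)*(v - 3)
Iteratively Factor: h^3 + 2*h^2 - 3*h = (h + 3)*(h^2 - h) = (h - 1)*(h + 3)*(h)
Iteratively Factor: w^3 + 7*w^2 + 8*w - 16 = (w - 1)*(w^2 + 8*w + 16) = (w - 1)*(w + 4)*(w + 4)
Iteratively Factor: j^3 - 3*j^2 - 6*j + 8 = (j + 2)*(j^2 - 5*j + 4) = (j - 4)*(j + 2)*(j - 1)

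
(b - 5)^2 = b^2 - 10*b + 25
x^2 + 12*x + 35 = (x + 5)*(x + 7)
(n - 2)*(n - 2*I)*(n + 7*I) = n^3 - 2*n^2 + 5*I*n^2 + 14*n - 10*I*n - 28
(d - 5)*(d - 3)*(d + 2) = d^3 - 6*d^2 - d + 30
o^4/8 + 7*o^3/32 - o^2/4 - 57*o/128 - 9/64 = (o/4 + 1/2)*(o/2 + 1/4)*(o - 3/2)*(o + 3/4)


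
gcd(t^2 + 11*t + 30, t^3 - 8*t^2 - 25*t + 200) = t + 5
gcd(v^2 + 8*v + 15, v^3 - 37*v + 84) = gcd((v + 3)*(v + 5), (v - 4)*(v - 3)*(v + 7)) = 1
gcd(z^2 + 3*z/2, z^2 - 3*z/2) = z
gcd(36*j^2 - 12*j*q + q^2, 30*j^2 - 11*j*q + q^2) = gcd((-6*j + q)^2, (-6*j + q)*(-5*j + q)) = -6*j + q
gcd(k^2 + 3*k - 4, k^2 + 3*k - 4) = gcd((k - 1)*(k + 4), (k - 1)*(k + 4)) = k^2 + 3*k - 4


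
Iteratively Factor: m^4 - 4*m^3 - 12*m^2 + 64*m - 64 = (m - 2)*(m^3 - 2*m^2 - 16*m + 32) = (m - 2)*(m + 4)*(m^2 - 6*m + 8) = (m - 2)^2*(m + 4)*(m - 4)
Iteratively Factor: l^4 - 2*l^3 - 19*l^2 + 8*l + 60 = (l - 2)*(l^3 - 19*l - 30) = (l - 2)*(l + 3)*(l^2 - 3*l - 10) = (l - 5)*(l - 2)*(l + 3)*(l + 2)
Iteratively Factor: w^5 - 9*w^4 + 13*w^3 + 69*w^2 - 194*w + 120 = (w - 1)*(w^4 - 8*w^3 + 5*w^2 + 74*w - 120) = (w - 1)*(w + 3)*(w^3 - 11*w^2 + 38*w - 40) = (w - 4)*(w - 1)*(w + 3)*(w^2 - 7*w + 10) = (w - 4)*(w - 2)*(w - 1)*(w + 3)*(w - 5)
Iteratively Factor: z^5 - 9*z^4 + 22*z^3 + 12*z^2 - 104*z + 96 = (z - 3)*(z^4 - 6*z^3 + 4*z^2 + 24*z - 32) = (z - 3)*(z - 2)*(z^3 - 4*z^2 - 4*z + 16) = (z - 3)*(z - 2)*(z + 2)*(z^2 - 6*z + 8) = (z - 4)*(z - 3)*(z - 2)*(z + 2)*(z - 2)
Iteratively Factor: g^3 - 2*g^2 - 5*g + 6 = (g - 3)*(g^2 + g - 2) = (g - 3)*(g + 2)*(g - 1)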